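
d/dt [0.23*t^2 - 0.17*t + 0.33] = 0.46*t - 0.17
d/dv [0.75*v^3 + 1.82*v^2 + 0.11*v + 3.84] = 2.25*v^2 + 3.64*v + 0.11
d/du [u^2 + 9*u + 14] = 2*u + 9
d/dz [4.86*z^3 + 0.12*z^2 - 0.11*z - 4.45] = 14.58*z^2 + 0.24*z - 0.11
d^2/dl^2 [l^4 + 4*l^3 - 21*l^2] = 12*l^2 + 24*l - 42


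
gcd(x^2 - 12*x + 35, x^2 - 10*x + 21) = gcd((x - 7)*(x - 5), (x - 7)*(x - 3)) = x - 7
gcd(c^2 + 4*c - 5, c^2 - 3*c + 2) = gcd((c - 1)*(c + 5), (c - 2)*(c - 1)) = c - 1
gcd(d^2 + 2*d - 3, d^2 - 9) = d + 3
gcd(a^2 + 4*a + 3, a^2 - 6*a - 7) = a + 1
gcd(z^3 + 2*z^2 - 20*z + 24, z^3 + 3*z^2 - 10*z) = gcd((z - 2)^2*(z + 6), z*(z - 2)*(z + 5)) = z - 2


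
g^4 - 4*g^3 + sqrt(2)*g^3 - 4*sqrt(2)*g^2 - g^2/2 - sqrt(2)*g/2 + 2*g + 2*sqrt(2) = (g - 4)*(g - sqrt(2)/2)*(g + sqrt(2)/2)*(g + sqrt(2))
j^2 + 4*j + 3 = (j + 1)*(j + 3)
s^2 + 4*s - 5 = (s - 1)*(s + 5)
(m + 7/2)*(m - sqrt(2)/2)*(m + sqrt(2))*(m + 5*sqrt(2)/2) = m^4 + 7*m^3/2 + 3*sqrt(2)*m^3 + 3*m^2/2 + 21*sqrt(2)*m^2/2 - 5*sqrt(2)*m/2 + 21*m/4 - 35*sqrt(2)/4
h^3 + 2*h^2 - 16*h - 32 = (h - 4)*(h + 2)*(h + 4)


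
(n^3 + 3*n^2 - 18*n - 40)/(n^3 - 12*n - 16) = (n + 5)/(n + 2)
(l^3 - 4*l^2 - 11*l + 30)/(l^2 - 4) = (l^2 - 2*l - 15)/(l + 2)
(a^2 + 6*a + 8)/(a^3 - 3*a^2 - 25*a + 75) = (a^2 + 6*a + 8)/(a^3 - 3*a^2 - 25*a + 75)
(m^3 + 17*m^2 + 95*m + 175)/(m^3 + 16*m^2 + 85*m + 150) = (m + 7)/(m + 6)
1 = 1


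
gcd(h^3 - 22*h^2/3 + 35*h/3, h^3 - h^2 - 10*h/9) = h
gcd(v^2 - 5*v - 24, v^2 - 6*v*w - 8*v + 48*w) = v - 8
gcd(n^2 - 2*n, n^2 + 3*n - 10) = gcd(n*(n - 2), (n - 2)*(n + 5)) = n - 2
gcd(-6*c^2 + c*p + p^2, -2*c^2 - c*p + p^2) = -2*c + p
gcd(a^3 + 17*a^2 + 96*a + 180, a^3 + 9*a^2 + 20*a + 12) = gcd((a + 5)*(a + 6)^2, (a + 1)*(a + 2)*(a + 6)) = a + 6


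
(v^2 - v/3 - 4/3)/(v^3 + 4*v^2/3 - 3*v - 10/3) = (3*v - 4)/(3*v^2 + v - 10)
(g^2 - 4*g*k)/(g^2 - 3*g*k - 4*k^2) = g/(g + k)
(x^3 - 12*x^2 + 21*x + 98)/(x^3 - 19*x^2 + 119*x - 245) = (x + 2)/(x - 5)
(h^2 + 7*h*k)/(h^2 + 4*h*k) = (h + 7*k)/(h + 4*k)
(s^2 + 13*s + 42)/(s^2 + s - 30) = (s + 7)/(s - 5)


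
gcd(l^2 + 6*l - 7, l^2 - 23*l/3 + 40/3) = 1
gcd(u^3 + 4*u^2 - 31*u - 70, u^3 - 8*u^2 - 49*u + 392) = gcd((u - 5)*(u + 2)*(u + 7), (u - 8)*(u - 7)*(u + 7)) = u + 7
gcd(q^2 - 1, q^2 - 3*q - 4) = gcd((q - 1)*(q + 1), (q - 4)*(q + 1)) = q + 1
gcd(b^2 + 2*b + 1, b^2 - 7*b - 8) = b + 1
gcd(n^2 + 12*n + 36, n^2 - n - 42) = n + 6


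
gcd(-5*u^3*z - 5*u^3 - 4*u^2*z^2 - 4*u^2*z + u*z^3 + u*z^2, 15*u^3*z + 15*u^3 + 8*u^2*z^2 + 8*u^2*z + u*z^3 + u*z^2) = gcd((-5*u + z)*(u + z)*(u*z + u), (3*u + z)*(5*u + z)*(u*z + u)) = u*z + u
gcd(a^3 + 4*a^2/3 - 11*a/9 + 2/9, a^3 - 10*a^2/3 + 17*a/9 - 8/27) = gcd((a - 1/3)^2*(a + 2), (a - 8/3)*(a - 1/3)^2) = a^2 - 2*a/3 + 1/9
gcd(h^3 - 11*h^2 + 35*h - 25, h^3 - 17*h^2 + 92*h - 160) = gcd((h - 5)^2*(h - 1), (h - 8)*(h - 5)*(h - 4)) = h - 5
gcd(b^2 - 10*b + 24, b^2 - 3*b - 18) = b - 6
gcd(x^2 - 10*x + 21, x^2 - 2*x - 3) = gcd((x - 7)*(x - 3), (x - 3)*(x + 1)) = x - 3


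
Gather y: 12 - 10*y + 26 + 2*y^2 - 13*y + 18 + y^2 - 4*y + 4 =3*y^2 - 27*y + 60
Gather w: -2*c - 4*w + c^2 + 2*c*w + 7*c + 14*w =c^2 + 5*c + w*(2*c + 10)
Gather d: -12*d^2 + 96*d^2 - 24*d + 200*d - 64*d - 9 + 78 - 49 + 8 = 84*d^2 + 112*d + 28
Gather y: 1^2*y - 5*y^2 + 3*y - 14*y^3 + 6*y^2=-14*y^3 + y^2 + 4*y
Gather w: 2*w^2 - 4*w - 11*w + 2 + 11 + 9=2*w^2 - 15*w + 22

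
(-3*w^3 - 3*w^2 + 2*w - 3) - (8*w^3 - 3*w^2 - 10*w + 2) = -11*w^3 + 12*w - 5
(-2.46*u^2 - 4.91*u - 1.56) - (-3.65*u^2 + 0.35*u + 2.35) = 1.19*u^2 - 5.26*u - 3.91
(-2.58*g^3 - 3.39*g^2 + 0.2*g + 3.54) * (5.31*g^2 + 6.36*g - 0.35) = -13.6998*g^5 - 34.4097*g^4 - 19.5954*g^3 + 21.2559*g^2 + 22.4444*g - 1.239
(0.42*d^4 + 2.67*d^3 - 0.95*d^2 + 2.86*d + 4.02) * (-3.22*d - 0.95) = -1.3524*d^5 - 8.9964*d^4 + 0.5225*d^3 - 8.3067*d^2 - 15.6614*d - 3.819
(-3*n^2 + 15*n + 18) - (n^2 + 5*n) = -4*n^2 + 10*n + 18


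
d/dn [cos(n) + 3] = -sin(n)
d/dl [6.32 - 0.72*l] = -0.720000000000000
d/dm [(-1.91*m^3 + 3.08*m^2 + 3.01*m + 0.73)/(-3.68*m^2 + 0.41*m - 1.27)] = (7.0288*m^4 - 1.5662*m^3 + 19.6167*m^2 - 2.4504*m - 4.122)/(13.5424*m^4 - 3.0176*m^3 + 9.5153*m^2 - 1.0414*m + 1.6129)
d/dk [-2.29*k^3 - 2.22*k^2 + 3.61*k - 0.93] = -6.87*k^2 - 4.44*k + 3.61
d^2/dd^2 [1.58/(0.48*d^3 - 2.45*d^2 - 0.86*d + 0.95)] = ((7.742 - 4.5504*d)*(0.48*d^3 - 2.45*d^2 - 0.86*d + 0.95) + 1.58*(-2.88*d^2 + 9.8*d + 1.72)*(-1.44*d^2 + 4.9*d + 0.86))/(0.48*d^3 - 2.45*d^2 - 0.86*d + 0.95)^3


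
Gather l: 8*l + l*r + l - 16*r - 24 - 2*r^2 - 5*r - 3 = l*(r + 9) - 2*r^2 - 21*r - 27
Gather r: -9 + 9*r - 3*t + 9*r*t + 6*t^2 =r*(9*t + 9) + 6*t^2 - 3*t - 9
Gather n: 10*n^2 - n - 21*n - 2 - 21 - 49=10*n^2 - 22*n - 72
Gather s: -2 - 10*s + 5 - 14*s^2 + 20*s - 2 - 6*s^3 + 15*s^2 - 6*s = -6*s^3 + s^2 + 4*s + 1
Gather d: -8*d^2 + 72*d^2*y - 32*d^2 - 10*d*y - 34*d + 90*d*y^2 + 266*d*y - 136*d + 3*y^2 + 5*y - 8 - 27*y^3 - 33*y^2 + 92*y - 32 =d^2*(72*y - 40) + d*(90*y^2 + 256*y - 170) - 27*y^3 - 30*y^2 + 97*y - 40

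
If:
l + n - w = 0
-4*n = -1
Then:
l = w - 1/4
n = 1/4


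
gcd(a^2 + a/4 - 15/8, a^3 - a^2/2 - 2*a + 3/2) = a + 3/2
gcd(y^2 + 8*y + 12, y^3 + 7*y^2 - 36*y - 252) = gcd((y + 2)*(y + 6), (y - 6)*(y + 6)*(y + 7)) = y + 6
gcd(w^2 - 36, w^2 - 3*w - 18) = w - 6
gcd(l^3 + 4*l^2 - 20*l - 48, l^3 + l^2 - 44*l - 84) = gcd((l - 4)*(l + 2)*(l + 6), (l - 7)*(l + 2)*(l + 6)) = l^2 + 8*l + 12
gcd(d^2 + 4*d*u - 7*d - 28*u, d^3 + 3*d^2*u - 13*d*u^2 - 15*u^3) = 1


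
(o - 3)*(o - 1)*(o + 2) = o^3 - 2*o^2 - 5*o + 6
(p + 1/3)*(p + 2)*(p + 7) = p^3 + 28*p^2/3 + 17*p + 14/3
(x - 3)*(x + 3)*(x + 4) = x^3 + 4*x^2 - 9*x - 36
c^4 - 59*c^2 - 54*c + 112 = (c - 8)*(c - 1)*(c + 2)*(c + 7)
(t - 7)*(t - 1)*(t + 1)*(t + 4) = t^4 - 3*t^3 - 29*t^2 + 3*t + 28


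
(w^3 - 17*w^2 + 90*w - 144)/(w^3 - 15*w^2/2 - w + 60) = 2*(w^2 - 11*w + 24)/(2*w^2 - 3*w - 20)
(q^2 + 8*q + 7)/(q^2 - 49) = (q + 1)/(q - 7)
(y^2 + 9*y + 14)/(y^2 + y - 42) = (y + 2)/(y - 6)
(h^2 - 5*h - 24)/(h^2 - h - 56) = (h + 3)/(h + 7)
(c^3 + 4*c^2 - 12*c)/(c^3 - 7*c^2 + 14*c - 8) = c*(c + 6)/(c^2 - 5*c + 4)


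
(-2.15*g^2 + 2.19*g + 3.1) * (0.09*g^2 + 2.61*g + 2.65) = -0.1935*g^4 - 5.4144*g^3 + 0.2974*g^2 + 13.8945*g + 8.215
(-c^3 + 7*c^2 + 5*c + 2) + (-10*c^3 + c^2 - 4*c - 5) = -11*c^3 + 8*c^2 + c - 3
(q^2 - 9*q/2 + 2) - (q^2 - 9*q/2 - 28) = 30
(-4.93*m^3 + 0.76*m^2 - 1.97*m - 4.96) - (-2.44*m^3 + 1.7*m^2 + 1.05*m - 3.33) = -2.49*m^3 - 0.94*m^2 - 3.02*m - 1.63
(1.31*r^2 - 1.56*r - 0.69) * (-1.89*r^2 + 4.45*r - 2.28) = -2.4759*r^4 + 8.7779*r^3 - 8.6247*r^2 + 0.4863*r + 1.5732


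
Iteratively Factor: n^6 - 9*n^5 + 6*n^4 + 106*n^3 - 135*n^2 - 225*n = (n + 3)*(n^5 - 12*n^4 + 42*n^3 - 20*n^2 - 75*n) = (n - 5)*(n + 3)*(n^4 - 7*n^3 + 7*n^2 + 15*n) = (n - 5)^2*(n + 3)*(n^3 - 2*n^2 - 3*n) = n*(n - 5)^2*(n + 3)*(n^2 - 2*n - 3) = n*(n - 5)^2*(n + 1)*(n + 3)*(n - 3)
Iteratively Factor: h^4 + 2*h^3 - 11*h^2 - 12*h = (h)*(h^3 + 2*h^2 - 11*h - 12) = h*(h + 4)*(h^2 - 2*h - 3) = h*(h - 3)*(h + 4)*(h + 1)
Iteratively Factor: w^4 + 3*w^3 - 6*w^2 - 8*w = (w - 2)*(w^3 + 5*w^2 + 4*w) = (w - 2)*(w + 1)*(w^2 + 4*w) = (w - 2)*(w + 1)*(w + 4)*(w)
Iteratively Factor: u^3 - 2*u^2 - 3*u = (u)*(u^2 - 2*u - 3) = u*(u - 3)*(u + 1)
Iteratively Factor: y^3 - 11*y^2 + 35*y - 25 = (y - 1)*(y^2 - 10*y + 25) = (y - 5)*(y - 1)*(y - 5)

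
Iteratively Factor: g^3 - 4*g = (g)*(g^2 - 4) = g*(g + 2)*(g - 2)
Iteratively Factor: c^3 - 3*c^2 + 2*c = (c - 2)*(c^2 - c) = (c - 2)*(c - 1)*(c)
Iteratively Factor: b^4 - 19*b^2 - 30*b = (b + 3)*(b^3 - 3*b^2 - 10*b) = b*(b + 3)*(b^2 - 3*b - 10) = b*(b + 2)*(b + 3)*(b - 5)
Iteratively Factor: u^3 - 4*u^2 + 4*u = (u)*(u^2 - 4*u + 4) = u*(u - 2)*(u - 2)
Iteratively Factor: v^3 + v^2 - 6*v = (v - 2)*(v^2 + 3*v) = (v - 2)*(v + 3)*(v)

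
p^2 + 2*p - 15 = (p - 3)*(p + 5)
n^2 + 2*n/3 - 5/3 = (n - 1)*(n + 5/3)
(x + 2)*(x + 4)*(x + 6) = x^3 + 12*x^2 + 44*x + 48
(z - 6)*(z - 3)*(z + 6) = z^3 - 3*z^2 - 36*z + 108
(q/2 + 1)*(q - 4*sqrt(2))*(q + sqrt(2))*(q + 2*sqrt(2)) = q^4/2 - sqrt(2)*q^3/2 + q^3 - 10*q^2 - sqrt(2)*q^2 - 20*q - 8*sqrt(2)*q - 16*sqrt(2)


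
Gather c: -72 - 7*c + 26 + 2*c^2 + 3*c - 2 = 2*c^2 - 4*c - 48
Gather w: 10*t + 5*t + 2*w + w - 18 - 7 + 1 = 15*t + 3*w - 24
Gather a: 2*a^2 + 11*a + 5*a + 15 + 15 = 2*a^2 + 16*a + 30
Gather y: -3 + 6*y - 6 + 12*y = 18*y - 9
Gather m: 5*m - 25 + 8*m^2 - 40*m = 8*m^2 - 35*m - 25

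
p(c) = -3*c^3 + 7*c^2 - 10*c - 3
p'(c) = -9*c^2 + 14*c - 10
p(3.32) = -68.83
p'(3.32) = -62.72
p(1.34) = -11.05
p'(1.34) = -7.40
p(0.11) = -4.02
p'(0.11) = -8.57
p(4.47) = -175.78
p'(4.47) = -127.25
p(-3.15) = 191.73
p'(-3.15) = -143.40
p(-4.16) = 375.71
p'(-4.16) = -223.99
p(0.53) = -6.78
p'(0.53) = -5.11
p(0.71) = -7.65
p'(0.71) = -4.60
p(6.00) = -459.00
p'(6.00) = -250.00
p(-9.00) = 2841.00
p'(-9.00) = -865.00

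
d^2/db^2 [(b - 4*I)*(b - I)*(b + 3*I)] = 6*b - 4*I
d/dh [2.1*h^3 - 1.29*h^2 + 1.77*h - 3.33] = 6.3*h^2 - 2.58*h + 1.77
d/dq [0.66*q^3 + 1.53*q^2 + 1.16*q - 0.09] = 1.98*q^2 + 3.06*q + 1.16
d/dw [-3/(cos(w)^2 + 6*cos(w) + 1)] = -6*(cos(w) + 3)*sin(w)/(cos(w)^2 + 6*cos(w) + 1)^2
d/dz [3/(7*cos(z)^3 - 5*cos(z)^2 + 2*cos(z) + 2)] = 3*(21*cos(z)^2 - 10*cos(z) + 2)*sin(z)/(7*cos(z)^3 - 5*cos(z)^2 + 2*cos(z) + 2)^2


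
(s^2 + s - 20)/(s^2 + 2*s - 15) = (s - 4)/(s - 3)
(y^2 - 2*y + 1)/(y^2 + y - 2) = (y - 1)/(y + 2)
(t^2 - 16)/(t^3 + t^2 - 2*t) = (t^2 - 16)/(t*(t^2 + t - 2))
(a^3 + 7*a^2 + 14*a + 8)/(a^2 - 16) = (a^2 + 3*a + 2)/(a - 4)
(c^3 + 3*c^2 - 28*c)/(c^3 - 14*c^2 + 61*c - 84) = c*(c + 7)/(c^2 - 10*c + 21)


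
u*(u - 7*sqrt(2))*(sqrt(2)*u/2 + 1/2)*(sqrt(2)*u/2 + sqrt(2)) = u^4/2 - 13*sqrt(2)*u^3/4 + u^3 - 13*sqrt(2)*u^2/2 - 7*u^2/2 - 7*u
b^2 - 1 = (b - 1)*(b + 1)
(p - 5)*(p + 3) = p^2 - 2*p - 15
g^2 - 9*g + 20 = (g - 5)*(g - 4)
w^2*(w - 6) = w^3 - 6*w^2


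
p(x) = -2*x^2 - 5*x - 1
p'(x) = -4*x - 5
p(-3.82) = -11.08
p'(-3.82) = 10.28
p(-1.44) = 2.05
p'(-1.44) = 0.76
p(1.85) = -17.10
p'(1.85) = -12.40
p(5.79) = -97.00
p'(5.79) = -28.16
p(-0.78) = 1.68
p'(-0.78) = -1.88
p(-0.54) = 1.12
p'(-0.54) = -2.84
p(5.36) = -85.26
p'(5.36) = -26.44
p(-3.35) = -6.70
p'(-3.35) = 8.40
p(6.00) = -103.00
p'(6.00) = -29.00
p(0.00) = -1.00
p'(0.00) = -5.00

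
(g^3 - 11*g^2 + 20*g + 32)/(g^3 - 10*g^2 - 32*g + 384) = (g^2 - 3*g - 4)/(g^2 - 2*g - 48)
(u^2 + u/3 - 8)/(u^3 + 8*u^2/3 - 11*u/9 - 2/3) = 3*(3*u - 8)/(9*u^2 - 3*u - 2)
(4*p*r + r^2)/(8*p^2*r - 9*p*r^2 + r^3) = (4*p + r)/(8*p^2 - 9*p*r + r^2)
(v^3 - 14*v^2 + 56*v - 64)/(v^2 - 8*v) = v - 6 + 8/v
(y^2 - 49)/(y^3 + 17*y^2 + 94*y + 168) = (y - 7)/(y^2 + 10*y + 24)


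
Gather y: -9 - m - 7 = -m - 16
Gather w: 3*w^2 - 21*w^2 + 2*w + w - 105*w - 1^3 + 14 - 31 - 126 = -18*w^2 - 102*w - 144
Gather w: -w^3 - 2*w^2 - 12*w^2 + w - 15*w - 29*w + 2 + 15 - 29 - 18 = -w^3 - 14*w^2 - 43*w - 30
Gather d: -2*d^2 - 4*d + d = -2*d^2 - 3*d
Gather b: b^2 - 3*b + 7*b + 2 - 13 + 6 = b^2 + 4*b - 5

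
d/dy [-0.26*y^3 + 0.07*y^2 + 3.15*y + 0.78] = -0.78*y^2 + 0.14*y + 3.15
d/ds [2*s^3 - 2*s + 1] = 6*s^2 - 2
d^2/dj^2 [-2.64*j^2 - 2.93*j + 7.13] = -5.28000000000000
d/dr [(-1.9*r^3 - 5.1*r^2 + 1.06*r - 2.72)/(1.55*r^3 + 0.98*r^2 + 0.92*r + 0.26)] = (1.77635683940025e-15*r^5 + 6.043*r^4 - 6.782*r^3 + 5.4352*r^2 + 2.6792*r + 2.778)/(2.4025*r^6 + 3.038*r^5 + 3.8124*r^4 + 2.6092*r^3 + 1.356*r^2 + 0.4784*r + 0.0676)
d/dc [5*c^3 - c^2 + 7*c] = 15*c^2 - 2*c + 7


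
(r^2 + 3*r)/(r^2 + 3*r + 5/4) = 4*r*(r + 3)/(4*r^2 + 12*r + 5)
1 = 1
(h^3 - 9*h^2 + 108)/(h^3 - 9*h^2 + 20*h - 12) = (h^2 - 3*h - 18)/(h^2 - 3*h + 2)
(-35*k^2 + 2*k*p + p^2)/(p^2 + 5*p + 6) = (-35*k^2 + 2*k*p + p^2)/(p^2 + 5*p + 6)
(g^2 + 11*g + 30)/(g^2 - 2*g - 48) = (g + 5)/(g - 8)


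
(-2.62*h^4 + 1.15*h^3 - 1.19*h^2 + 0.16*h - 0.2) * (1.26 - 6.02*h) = 15.7724*h^5 - 10.2242*h^4 + 8.6128*h^3 - 2.4626*h^2 + 1.4056*h - 0.252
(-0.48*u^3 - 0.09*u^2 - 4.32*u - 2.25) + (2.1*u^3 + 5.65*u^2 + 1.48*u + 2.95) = 1.62*u^3 + 5.56*u^2 - 2.84*u + 0.7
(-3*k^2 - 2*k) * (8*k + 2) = -24*k^3 - 22*k^2 - 4*k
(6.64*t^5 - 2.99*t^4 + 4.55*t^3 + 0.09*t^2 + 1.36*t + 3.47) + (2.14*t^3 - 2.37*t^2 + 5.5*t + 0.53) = 6.64*t^5 - 2.99*t^4 + 6.69*t^3 - 2.28*t^2 + 6.86*t + 4.0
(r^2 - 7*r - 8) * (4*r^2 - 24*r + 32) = 4*r^4 - 52*r^3 + 168*r^2 - 32*r - 256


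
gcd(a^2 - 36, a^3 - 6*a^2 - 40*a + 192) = a + 6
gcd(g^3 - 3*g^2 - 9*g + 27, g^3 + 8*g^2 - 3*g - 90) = g - 3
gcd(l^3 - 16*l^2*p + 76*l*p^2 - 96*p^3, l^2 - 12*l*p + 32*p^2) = -l + 8*p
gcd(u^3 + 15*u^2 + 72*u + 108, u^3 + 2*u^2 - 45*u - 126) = u^2 + 9*u + 18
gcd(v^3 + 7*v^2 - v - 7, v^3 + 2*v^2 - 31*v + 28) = v^2 + 6*v - 7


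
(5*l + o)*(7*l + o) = 35*l^2 + 12*l*o + o^2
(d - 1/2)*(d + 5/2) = d^2 + 2*d - 5/4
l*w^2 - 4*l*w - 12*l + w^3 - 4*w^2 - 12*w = (l + w)*(w - 6)*(w + 2)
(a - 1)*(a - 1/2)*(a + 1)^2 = a^4 + a^3/2 - 3*a^2/2 - a/2 + 1/2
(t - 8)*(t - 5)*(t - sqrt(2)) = t^3 - 13*t^2 - sqrt(2)*t^2 + 13*sqrt(2)*t + 40*t - 40*sqrt(2)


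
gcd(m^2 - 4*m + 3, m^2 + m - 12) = m - 3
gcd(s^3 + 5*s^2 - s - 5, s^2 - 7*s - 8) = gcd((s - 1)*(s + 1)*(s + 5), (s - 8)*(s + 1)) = s + 1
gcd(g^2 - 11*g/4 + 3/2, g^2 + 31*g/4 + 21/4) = 1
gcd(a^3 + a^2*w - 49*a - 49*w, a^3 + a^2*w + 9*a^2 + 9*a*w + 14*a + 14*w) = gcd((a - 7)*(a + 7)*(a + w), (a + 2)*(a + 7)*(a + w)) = a^2 + a*w + 7*a + 7*w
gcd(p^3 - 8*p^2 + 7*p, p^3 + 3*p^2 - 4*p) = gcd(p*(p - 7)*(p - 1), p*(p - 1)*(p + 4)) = p^2 - p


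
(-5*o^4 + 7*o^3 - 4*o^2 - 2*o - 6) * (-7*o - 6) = 35*o^5 - 19*o^4 - 14*o^3 + 38*o^2 + 54*o + 36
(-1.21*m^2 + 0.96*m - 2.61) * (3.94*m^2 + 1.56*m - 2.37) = -4.7674*m^4 + 1.8948*m^3 - 5.9181*m^2 - 6.3468*m + 6.1857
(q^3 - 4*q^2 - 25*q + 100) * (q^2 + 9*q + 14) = q^5 + 5*q^4 - 47*q^3 - 181*q^2 + 550*q + 1400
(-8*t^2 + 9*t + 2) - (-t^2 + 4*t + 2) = -7*t^2 + 5*t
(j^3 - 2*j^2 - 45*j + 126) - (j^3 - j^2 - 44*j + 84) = -j^2 - j + 42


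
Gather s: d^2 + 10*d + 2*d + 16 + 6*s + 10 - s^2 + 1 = d^2 + 12*d - s^2 + 6*s + 27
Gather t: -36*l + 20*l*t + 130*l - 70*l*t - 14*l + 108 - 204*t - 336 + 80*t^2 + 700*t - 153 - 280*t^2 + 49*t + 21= 80*l - 200*t^2 + t*(545 - 50*l) - 360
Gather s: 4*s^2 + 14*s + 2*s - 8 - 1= 4*s^2 + 16*s - 9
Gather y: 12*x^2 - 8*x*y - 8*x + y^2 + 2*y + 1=12*x^2 - 8*x + y^2 + y*(2 - 8*x) + 1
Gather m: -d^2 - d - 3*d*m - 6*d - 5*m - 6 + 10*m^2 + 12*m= -d^2 - 7*d + 10*m^2 + m*(7 - 3*d) - 6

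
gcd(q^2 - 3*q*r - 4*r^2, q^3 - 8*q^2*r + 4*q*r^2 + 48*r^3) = q - 4*r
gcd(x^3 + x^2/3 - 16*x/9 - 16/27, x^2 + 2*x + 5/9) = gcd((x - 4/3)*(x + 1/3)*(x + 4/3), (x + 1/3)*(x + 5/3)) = x + 1/3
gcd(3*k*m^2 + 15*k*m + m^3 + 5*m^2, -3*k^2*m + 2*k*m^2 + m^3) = 3*k*m + m^2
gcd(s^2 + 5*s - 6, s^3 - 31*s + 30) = s^2 + 5*s - 6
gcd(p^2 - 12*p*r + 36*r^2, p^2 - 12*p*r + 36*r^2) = p^2 - 12*p*r + 36*r^2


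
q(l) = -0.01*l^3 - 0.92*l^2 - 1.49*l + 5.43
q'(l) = -0.03*l^2 - 1.84*l - 1.49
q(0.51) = 4.43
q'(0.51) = -2.44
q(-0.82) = 6.04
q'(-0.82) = -0.00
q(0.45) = 4.57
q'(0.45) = -2.32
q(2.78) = -6.04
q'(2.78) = -6.84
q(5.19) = -28.48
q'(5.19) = -11.85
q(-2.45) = 3.71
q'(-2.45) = 2.84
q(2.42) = -3.71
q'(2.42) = -6.12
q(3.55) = -11.90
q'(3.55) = -8.40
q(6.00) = -38.79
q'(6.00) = -13.61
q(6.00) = -38.79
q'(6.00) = -13.61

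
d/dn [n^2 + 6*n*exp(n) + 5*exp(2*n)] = 6*n*exp(n) + 2*n + 10*exp(2*n) + 6*exp(n)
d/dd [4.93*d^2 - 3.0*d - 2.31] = 9.86*d - 3.0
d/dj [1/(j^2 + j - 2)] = (-2*j - 1)/(j^2 + j - 2)^2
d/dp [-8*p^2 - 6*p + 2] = -16*p - 6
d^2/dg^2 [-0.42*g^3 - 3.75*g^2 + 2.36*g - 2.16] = -2.52*g - 7.5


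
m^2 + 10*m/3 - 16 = (m - 8/3)*(m + 6)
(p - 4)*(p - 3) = p^2 - 7*p + 12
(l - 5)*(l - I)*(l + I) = l^3 - 5*l^2 + l - 5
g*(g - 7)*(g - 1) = g^3 - 8*g^2 + 7*g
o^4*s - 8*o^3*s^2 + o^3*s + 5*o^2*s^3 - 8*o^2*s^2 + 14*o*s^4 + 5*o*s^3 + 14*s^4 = (o - 7*s)*(o - 2*s)*(o + s)*(o*s + s)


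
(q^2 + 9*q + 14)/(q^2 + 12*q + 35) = (q + 2)/(q + 5)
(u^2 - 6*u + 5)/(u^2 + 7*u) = (u^2 - 6*u + 5)/(u*(u + 7))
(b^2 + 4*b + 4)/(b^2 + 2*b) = (b + 2)/b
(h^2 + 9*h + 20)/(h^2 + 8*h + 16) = (h + 5)/(h + 4)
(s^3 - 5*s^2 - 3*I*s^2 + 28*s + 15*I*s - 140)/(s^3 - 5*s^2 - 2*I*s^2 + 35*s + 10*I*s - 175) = (s + 4*I)/(s + 5*I)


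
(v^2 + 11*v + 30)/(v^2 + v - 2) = (v^2 + 11*v + 30)/(v^2 + v - 2)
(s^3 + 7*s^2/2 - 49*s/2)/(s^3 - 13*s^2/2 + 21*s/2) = (s + 7)/(s - 3)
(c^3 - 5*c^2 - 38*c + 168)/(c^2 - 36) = (c^2 - 11*c + 28)/(c - 6)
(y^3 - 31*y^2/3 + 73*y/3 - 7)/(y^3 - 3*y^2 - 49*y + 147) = (y - 1/3)/(y + 7)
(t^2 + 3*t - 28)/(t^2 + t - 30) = (t^2 + 3*t - 28)/(t^2 + t - 30)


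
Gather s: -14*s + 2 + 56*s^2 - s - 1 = 56*s^2 - 15*s + 1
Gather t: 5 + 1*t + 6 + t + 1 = 2*t + 12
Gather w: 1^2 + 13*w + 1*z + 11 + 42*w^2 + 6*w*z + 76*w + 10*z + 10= 42*w^2 + w*(6*z + 89) + 11*z + 22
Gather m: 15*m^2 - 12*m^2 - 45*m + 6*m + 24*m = 3*m^2 - 15*m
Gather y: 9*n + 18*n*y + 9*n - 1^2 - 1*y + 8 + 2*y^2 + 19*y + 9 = 18*n + 2*y^2 + y*(18*n + 18) + 16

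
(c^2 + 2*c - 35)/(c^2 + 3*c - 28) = (c - 5)/(c - 4)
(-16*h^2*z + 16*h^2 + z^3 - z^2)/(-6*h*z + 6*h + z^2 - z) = (-16*h^2 + z^2)/(-6*h + z)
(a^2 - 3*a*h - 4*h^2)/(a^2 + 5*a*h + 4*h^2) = (a - 4*h)/(a + 4*h)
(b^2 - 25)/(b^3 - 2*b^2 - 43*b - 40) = (b - 5)/(b^2 - 7*b - 8)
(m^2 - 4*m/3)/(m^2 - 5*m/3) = (3*m - 4)/(3*m - 5)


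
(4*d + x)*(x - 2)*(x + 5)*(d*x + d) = 4*d^2*x^3 + 16*d^2*x^2 - 28*d^2*x - 40*d^2 + d*x^4 + 4*d*x^3 - 7*d*x^2 - 10*d*x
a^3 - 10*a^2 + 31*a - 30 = (a - 5)*(a - 3)*(a - 2)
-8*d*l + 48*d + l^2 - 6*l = (-8*d + l)*(l - 6)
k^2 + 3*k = k*(k + 3)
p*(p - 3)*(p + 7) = p^3 + 4*p^2 - 21*p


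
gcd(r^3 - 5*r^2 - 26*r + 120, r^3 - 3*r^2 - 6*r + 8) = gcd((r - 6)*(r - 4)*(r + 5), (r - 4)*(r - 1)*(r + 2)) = r - 4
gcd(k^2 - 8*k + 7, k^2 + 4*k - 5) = k - 1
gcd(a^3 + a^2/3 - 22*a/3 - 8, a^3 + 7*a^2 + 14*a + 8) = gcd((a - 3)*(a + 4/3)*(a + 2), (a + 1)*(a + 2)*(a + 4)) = a + 2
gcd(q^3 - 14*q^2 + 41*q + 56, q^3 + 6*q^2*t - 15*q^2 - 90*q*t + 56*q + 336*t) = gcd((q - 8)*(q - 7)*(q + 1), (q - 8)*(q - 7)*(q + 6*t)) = q^2 - 15*q + 56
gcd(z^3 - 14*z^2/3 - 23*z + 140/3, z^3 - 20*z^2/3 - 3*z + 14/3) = z - 7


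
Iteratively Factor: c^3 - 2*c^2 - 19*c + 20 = (c - 1)*(c^2 - c - 20) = (c - 1)*(c + 4)*(c - 5)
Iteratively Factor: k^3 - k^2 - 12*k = (k - 4)*(k^2 + 3*k) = (k - 4)*(k + 3)*(k)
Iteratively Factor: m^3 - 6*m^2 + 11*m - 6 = (m - 1)*(m^2 - 5*m + 6) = (m - 2)*(m - 1)*(m - 3)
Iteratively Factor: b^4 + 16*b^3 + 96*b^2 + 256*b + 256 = (b + 4)*(b^3 + 12*b^2 + 48*b + 64) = (b + 4)^2*(b^2 + 8*b + 16) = (b + 4)^3*(b + 4)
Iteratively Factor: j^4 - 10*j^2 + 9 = (j - 1)*(j^3 + j^2 - 9*j - 9) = (j - 1)*(j + 3)*(j^2 - 2*j - 3) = (j - 3)*(j - 1)*(j + 3)*(j + 1)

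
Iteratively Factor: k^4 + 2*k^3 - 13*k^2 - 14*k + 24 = (k + 2)*(k^3 - 13*k + 12) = (k - 1)*(k + 2)*(k^2 + k - 12) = (k - 3)*(k - 1)*(k + 2)*(k + 4)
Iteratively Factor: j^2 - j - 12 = (j + 3)*(j - 4)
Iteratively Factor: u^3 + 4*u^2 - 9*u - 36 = (u - 3)*(u^2 + 7*u + 12) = (u - 3)*(u + 3)*(u + 4)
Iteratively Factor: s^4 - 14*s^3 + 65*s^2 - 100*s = (s - 5)*(s^3 - 9*s^2 + 20*s) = s*(s - 5)*(s^2 - 9*s + 20) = s*(s - 5)*(s - 4)*(s - 5)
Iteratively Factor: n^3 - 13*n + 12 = (n - 3)*(n^2 + 3*n - 4) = (n - 3)*(n + 4)*(n - 1)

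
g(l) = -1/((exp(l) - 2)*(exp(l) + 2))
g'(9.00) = 0.00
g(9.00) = 0.00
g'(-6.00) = 0.00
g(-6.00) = 0.25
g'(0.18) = 0.44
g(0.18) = 0.39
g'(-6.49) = 0.00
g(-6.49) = 0.25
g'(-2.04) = 0.00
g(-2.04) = 0.25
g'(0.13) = 0.36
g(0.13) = 0.37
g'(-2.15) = 0.00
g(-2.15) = 0.25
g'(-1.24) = 0.01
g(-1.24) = 0.26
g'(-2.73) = 0.00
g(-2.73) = 0.25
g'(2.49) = 0.01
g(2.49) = -0.01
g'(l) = exp(l)/((exp(l) - 2)*(exp(l) + 2)^2) + exp(l)/((exp(l) - 2)^2*(exp(l) + 2))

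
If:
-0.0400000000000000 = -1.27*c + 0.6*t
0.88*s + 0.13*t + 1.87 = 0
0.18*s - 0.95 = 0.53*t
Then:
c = -1.10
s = -1.77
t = -2.39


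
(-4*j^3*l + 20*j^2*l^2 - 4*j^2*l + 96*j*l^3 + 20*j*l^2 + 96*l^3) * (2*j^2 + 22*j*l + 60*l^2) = -8*j^5*l - 48*j^4*l^2 - 8*j^4*l + 392*j^3*l^3 - 48*j^3*l^2 + 3312*j^2*l^4 + 392*j^2*l^3 + 5760*j*l^5 + 3312*j*l^4 + 5760*l^5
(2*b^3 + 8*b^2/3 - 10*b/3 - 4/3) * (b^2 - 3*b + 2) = 2*b^5 - 10*b^4/3 - 22*b^3/3 + 14*b^2 - 8*b/3 - 8/3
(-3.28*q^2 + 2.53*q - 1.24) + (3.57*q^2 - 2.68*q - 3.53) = 0.29*q^2 - 0.15*q - 4.77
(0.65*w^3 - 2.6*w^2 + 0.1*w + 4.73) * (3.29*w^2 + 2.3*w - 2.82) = 2.1385*w^5 - 7.059*w^4 - 7.484*w^3 + 23.1237*w^2 + 10.597*w - 13.3386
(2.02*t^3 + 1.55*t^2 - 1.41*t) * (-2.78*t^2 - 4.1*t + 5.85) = -5.6156*t^5 - 12.591*t^4 + 9.3818*t^3 + 14.8485*t^2 - 8.2485*t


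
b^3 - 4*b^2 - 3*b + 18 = (b - 3)^2*(b + 2)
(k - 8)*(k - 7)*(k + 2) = k^3 - 13*k^2 + 26*k + 112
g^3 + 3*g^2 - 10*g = g*(g - 2)*(g + 5)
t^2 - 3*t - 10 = (t - 5)*(t + 2)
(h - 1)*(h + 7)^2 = h^3 + 13*h^2 + 35*h - 49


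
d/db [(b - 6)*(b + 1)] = 2*b - 5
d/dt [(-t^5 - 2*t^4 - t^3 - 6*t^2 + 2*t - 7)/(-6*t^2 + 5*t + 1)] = (18*t^6 + 4*t^5 - 29*t^4 - 18*t^3 - 21*t^2 - 96*t + 37)/(36*t^4 - 60*t^3 + 13*t^2 + 10*t + 1)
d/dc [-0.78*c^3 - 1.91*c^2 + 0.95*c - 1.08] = -2.34*c^2 - 3.82*c + 0.95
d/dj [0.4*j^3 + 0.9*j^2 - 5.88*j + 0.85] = 1.2*j^2 + 1.8*j - 5.88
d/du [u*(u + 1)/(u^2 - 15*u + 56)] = 8*(-2*u^2 + 14*u + 7)/(u^4 - 30*u^3 + 337*u^2 - 1680*u + 3136)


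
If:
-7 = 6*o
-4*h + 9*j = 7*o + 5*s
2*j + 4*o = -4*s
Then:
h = 175/24 - 23*s/4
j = 7/3 - 2*s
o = -7/6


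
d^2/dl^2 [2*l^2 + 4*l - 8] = 4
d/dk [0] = 0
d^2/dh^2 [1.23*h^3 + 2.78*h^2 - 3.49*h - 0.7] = 7.38*h + 5.56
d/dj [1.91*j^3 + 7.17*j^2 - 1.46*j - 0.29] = 5.73*j^2 + 14.34*j - 1.46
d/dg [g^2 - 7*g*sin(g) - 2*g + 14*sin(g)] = -7*g*cos(g) + 2*g - 7*sin(g) + 14*cos(g) - 2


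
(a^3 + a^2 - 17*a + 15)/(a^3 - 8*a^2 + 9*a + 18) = (a^2 + 4*a - 5)/(a^2 - 5*a - 6)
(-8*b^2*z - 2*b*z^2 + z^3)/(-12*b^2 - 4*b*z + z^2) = z*(-4*b + z)/(-6*b + z)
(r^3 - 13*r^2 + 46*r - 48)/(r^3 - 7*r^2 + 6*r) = (r^3 - 13*r^2 + 46*r - 48)/(r*(r^2 - 7*r + 6))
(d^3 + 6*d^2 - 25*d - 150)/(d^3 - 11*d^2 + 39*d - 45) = (d^2 + 11*d + 30)/(d^2 - 6*d + 9)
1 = 1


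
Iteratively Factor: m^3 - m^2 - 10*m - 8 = (m + 1)*(m^2 - 2*m - 8) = (m - 4)*(m + 1)*(m + 2)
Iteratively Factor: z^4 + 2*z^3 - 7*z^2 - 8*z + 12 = (z + 3)*(z^3 - z^2 - 4*z + 4) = (z + 2)*(z + 3)*(z^2 - 3*z + 2) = (z - 2)*(z + 2)*(z + 3)*(z - 1)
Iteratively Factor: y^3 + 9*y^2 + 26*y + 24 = (y + 2)*(y^2 + 7*y + 12) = (y + 2)*(y + 3)*(y + 4)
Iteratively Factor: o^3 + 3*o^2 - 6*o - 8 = (o + 4)*(o^2 - o - 2) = (o - 2)*(o + 4)*(o + 1)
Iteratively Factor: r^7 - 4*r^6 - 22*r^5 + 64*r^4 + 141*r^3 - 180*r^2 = (r - 1)*(r^6 - 3*r^5 - 25*r^4 + 39*r^3 + 180*r^2) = (r - 1)*(r + 3)*(r^5 - 6*r^4 - 7*r^3 + 60*r^2) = (r - 4)*(r - 1)*(r + 3)*(r^4 - 2*r^3 - 15*r^2) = (r - 5)*(r - 4)*(r - 1)*(r + 3)*(r^3 + 3*r^2) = r*(r - 5)*(r - 4)*(r - 1)*(r + 3)*(r^2 + 3*r) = r^2*(r - 5)*(r - 4)*(r - 1)*(r + 3)*(r + 3)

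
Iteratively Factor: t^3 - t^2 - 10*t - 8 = (t + 2)*(t^2 - 3*t - 4) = (t + 1)*(t + 2)*(t - 4)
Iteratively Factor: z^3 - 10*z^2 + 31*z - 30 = (z - 5)*(z^2 - 5*z + 6) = (z - 5)*(z - 3)*(z - 2)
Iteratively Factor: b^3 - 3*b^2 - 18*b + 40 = (b + 4)*(b^2 - 7*b + 10) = (b - 5)*(b + 4)*(b - 2)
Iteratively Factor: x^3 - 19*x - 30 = (x + 2)*(x^2 - 2*x - 15) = (x - 5)*(x + 2)*(x + 3)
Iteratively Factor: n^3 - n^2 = (n - 1)*(n^2) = n*(n - 1)*(n)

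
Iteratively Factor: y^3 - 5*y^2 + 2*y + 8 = (y - 2)*(y^2 - 3*y - 4) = (y - 4)*(y - 2)*(y + 1)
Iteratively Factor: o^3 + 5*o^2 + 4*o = (o)*(o^2 + 5*o + 4) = o*(o + 1)*(o + 4)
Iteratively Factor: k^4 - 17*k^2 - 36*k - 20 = (k - 5)*(k^3 + 5*k^2 + 8*k + 4) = (k - 5)*(k + 2)*(k^2 + 3*k + 2) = (k - 5)*(k + 1)*(k + 2)*(k + 2)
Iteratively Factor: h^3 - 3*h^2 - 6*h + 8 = (h + 2)*(h^2 - 5*h + 4) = (h - 1)*(h + 2)*(h - 4)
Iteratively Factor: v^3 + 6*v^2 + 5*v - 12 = (v - 1)*(v^2 + 7*v + 12) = (v - 1)*(v + 4)*(v + 3)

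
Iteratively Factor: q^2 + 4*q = (q)*(q + 4)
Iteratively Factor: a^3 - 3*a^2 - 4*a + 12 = (a - 2)*(a^2 - a - 6) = (a - 2)*(a + 2)*(a - 3)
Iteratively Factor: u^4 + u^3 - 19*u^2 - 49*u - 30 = (u + 1)*(u^3 - 19*u - 30) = (u + 1)*(u + 2)*(u^2 - 2*u - 15) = (u + 1)*(u + 2)*(u + 3)*(u - 5)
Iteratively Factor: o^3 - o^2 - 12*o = (o + 3)*(o^2 - 4*o) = (o - 4)*(o + 3)*(o)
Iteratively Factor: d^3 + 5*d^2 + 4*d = (d + 4)*(d^2 + d) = (d + 1)*(d + 4)*(d)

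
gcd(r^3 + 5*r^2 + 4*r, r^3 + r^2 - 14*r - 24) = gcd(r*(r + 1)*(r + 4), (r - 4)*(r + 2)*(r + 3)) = 1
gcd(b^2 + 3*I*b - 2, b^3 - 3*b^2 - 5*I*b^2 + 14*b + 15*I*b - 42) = b + 2*I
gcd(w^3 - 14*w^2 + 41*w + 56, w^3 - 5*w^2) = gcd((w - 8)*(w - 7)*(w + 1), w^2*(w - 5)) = 1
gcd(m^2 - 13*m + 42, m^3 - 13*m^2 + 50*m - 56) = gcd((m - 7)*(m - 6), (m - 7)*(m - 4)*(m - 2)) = m - 7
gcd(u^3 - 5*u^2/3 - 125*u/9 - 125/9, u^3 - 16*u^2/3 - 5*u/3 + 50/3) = u^2 - 10*u/3 - 25/3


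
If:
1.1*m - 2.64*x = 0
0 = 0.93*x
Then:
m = 0.00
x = 0.00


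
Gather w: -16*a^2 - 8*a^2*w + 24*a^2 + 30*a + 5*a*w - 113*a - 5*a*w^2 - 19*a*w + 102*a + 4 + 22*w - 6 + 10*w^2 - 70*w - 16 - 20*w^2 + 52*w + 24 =8*a^2 + 19*a + w^2*(-5*a - 10) + w*(-8*a^2 - 14*a + 4) + 6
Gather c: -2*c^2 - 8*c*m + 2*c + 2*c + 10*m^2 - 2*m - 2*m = -2*c^2 + c*(4 - 8*m) + 10*m^2 - 4*m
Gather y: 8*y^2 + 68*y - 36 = 8*y^2 + 68*y - 36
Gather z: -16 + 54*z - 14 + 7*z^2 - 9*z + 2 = 7*z^2 + 45*z - 28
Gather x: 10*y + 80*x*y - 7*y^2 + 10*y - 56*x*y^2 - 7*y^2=x*(-56*y^2 + 80*y) - 14*y^2 + 20*y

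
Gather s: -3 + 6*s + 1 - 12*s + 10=8 - 6*s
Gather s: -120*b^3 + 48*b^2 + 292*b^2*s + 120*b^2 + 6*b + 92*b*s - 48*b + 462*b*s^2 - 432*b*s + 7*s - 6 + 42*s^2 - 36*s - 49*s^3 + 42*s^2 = -120*b^3 + 168*b^2 - 42*b - 49*s^3 + s^2*(462*b + 84) + s*(292*b^2 - 340*b - 29) - 6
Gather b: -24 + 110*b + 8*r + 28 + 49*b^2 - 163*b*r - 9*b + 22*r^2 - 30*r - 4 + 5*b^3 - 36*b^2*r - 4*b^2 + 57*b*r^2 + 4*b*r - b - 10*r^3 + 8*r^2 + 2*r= 5*b^3 + b^2*(45 - 36*r) + b*(57*r^2 - 159*r + 100) - 10*r^3 + 30*r^2 - 20*r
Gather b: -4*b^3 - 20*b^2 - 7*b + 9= -4*b^3 - 20*b^2 - 7*b + 9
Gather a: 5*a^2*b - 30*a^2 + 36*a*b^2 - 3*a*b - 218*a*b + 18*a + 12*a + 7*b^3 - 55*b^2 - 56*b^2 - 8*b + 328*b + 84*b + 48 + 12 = a^2*(5*b - 30) + a*(36*b^2 - 221*b + 30) + 7*b^3 - 111*b^2 + 404*b + 60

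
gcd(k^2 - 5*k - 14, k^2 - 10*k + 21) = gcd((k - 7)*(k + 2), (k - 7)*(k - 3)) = k - 7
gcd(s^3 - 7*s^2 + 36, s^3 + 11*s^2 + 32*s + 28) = s + 2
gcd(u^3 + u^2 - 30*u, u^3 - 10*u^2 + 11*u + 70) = u - 5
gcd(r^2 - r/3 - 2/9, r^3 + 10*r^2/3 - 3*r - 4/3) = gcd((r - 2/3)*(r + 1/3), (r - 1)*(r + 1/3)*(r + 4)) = r + 1/3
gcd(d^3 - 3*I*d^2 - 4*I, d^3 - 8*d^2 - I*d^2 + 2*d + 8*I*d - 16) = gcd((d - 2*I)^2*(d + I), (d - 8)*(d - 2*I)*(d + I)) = d^2 - I*d + 2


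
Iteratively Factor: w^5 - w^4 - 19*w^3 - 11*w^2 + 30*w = (w + 2)*(w^4 - 3*w^3 - 13*w^2 + 15*w) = (w - 1)*(w + 2)*(w^3 - 2*w^2 - 15*w) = (w - 5)*(w - 1)*(w + 2)*(w^2 + 3*w) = (w - 5)*(w - 1)*(w + 2)*(w + 3)*(w)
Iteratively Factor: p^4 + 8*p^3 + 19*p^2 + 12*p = (p + 3)*(p^3 + 5*p^2 + 4*p) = (p + 3)*(p + 4)*(p^2 + p) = p*(p + 3)*(p + 4)*(p + 1)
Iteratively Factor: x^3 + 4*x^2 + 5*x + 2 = (x + 2)*(x^2 + 2*x + 1) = (x + 1)*(x + 2)*(x + 1)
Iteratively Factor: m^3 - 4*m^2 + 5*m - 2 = (m - 1)*(m^2 - 3*m + 2) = (m - 2)*(m - 1)*(m - 1)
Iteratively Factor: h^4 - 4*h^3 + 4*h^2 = (h)*(h^3 - 4*h^2 + 4*h) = h*(h - 2)*(h^2 - 2*h) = h*(h - 2)^2*(h)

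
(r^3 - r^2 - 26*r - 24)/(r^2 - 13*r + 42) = (r^2 + 5*r + 4)/(r - 7)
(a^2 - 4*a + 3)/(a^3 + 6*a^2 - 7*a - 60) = (a - 1)/(a^2 + 9*a + 20)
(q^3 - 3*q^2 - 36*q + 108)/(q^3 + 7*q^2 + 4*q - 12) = (q^2 - 9*q + 18)/(q^2 + q - 2)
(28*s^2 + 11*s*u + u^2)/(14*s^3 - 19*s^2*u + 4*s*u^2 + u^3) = (4*s + u)/(2*s^2 - 3*s*u + u^2)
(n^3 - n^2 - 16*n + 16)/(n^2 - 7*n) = (n^3 - n^2 - 16*n + 16)/(n*(n - 7))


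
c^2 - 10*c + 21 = (c - 7)*(c - 3)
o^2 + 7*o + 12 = (o + 3)*(o + 4)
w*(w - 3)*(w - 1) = w^3 - 4*w^2 + 3*w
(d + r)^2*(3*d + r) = 3*d^3 + 7*d^2*r + 5*d*r^2 + r^3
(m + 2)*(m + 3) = m^2 + 5*m + 6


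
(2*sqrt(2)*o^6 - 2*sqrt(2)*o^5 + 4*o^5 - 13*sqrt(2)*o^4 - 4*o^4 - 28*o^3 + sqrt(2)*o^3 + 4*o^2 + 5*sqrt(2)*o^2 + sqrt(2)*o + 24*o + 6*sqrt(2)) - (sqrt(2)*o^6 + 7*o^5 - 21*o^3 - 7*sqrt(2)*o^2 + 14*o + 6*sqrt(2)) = sqrt(2)*o^6 - 3*o^5 - 2*sqrt(2)*o^5 - 13*sqrt(2)*o^4 - 4*o^4 - 7*o^3 + sqrt(2)*o^3 + 4*o^2 + 12*sqrt(2)*o^2 + sqrt(2)*o + 10*o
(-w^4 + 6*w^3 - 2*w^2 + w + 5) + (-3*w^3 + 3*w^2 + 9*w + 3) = -w^4 + 3*w^3 + w^2 + 10*w + 8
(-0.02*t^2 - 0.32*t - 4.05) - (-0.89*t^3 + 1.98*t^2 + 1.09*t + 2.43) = 0.89*t^3 - 2.0*t^2 - 1.41*t - 6.48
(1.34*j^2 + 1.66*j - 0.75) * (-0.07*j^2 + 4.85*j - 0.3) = -0.0938*j^4 + 6.3828*j^3 + 7.7015*j^2 - 4.1355*j + 0.225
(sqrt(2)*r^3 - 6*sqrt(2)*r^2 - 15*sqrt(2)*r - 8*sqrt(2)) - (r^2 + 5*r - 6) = sqrt(2)*r^3 - 6*sqrt(2)*r^2 - r^2 - 15*sqrt(2)*r - 5*r - 8*sqrt(2) + 6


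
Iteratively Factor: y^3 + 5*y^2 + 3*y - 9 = (y - 1)*(y^2 + 6*y + 9) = (y - 1)*(y + 3)*(y + 3)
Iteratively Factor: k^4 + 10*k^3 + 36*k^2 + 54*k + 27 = (k + 3)*(k^3 + 7*k^2 + 15*k + 9) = (k + 3)^2*(k^2 + 4*k + 3) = (k + 1)*(k + 3)^2*(k + 3)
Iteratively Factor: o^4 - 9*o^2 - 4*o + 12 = (o - 1)*(o^3 + o^2 - 8*o - 12) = (o - 1)*(o + 2)*(o^2 - o - 6) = (o - 3)*(o - 1)*(o + 2)*(o + 2)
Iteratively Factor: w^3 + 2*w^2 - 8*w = (w + 4)*(w^2 - 2*w) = (w - 2)*(w + 4)*(w)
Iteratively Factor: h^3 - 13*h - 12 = (h + 3)*(h^2 - 3*h - 4) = (h + 1)*(h + 3)*(h - 4)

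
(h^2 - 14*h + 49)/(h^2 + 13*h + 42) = (h^2 - 14*h + 49)/(h^2 + 13*h + 42)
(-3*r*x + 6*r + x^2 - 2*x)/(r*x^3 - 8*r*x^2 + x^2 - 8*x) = (-3*r*x + 6*r + x^2 - 2*x)/(x*(r*x^2 - 8*r*x + x - 8))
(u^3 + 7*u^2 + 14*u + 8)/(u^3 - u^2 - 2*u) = (u^2 + 6*u + 8)/(u*(u - 2))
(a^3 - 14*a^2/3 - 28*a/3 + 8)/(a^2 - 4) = (a^2 - 20*a/3 + 4)/(a - 2)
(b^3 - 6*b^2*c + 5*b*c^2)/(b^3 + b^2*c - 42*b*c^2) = (b^2 - 6*b*c + 5*c^2)/(b^2 + b*c - 42*c^2)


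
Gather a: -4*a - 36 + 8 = -4*a - 28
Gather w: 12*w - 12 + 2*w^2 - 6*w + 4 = 2*w^2 + 6*w - 8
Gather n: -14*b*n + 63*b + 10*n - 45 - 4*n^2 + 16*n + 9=63*b - 4*n^2 + n*(26 - 14*b) - 36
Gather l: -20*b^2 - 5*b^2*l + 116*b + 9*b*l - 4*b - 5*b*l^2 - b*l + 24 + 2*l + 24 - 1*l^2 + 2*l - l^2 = -20*b^2 + 112*b + l^2*(-5*b - 2) + l*(-5*b^2 + 8*b + 4) + 48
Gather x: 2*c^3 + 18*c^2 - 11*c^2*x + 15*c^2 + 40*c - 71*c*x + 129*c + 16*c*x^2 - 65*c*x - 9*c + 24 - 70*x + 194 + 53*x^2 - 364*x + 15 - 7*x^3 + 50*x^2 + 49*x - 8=2*c^3 + 33*c^2 + 160*c - 7*x^3 + x^2*(16*c + 103) + x*(-11*c^2 - 136*c - 385) + 225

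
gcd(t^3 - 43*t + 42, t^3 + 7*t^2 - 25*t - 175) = t + 7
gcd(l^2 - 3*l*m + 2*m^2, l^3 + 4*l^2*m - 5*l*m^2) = l - m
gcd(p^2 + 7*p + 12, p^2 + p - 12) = p + 4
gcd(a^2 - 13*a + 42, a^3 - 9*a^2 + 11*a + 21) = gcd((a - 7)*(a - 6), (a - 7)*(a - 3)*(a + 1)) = a - 7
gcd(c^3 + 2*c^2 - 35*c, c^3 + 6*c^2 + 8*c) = c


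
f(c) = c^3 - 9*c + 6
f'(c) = 3*c^2 - 9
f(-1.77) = 16.38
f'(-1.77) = 0.40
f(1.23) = -3.21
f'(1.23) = -4.46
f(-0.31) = 8.76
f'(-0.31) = -8.71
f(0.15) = 4.65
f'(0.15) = -8.93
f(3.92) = 30.96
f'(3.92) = 37.10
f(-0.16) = 7.44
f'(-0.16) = -8.92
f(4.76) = 71.01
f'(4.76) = 58.97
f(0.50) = 1.62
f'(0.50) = -8.25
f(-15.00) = -3234.00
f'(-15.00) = 666.00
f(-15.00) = -3234.00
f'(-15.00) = 666.00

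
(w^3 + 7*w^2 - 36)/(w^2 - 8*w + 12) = (w^2 + 9*w + 18)/(w - 6)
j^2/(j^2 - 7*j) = j/(j - 7)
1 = 1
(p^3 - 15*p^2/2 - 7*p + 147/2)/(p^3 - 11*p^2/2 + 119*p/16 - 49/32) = 16*(p^2 - 4*p - 21)/(16*p^2 - 32*p + 7)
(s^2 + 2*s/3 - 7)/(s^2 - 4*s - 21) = (s - 7/3)/(s - 7)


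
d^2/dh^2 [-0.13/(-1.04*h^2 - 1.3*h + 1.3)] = (-0.281216*h^2 - 0.35152*h + 0.13*(2.08*h + 1.3)*(4.16*h + 2.6) + 0.35152)/(1.04*h^2 + 1.3*h - 1.3)^3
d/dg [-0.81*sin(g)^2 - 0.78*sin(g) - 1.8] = -(1.62*sin(g) + 0.78)*cos(g)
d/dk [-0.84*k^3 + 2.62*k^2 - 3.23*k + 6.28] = -2.52*k^2 + 5.24*k - 3.23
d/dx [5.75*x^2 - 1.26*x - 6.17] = 11.5*x - 1.26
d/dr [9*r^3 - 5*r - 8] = 27*r^2 - 5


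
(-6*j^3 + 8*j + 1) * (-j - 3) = 6*j^4 + 18*j^3 - 8*j^2 - 25*j - 3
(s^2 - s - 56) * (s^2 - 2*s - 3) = s^4 - 3*s^3 - 57*s^2 + 115*s + 168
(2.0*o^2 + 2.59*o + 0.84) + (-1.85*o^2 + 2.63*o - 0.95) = 0.15*o^2 + 5.22*o - 0.11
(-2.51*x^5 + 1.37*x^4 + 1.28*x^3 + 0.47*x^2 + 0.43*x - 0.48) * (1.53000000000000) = -3.8403*x^5 + 2.0961*x^4 + 1.9584*x^3 + 0.7191*x^2 + 0.6579*x - 0.7344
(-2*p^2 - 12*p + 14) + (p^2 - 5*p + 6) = -p^2 - 17*p + 20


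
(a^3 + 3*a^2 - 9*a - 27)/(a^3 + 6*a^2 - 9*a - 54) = (a + 3)/(a + 6)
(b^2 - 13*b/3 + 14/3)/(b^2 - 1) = (3*b^2 - 13*b + 14)/(3*(b^2 - 1))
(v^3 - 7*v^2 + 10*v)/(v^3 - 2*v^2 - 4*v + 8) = v*(v - 5)/(v^2 - 4)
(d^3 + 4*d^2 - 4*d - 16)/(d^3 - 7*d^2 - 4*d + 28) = (d + 4)/(d - 7)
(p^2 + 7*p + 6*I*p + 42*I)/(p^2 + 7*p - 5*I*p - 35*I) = (p + 6*I)/(p - 5*I)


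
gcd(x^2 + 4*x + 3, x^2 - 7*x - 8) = x + 1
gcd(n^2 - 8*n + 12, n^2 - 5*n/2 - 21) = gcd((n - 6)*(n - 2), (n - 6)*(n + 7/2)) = n - 6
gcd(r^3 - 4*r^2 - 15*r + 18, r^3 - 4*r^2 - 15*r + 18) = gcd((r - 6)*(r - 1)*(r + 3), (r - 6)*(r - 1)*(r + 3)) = r^3 - 4*r^2 - 15*r + 18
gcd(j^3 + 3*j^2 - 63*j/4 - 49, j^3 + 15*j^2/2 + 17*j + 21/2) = j + 7/2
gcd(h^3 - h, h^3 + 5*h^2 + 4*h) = h^2 + h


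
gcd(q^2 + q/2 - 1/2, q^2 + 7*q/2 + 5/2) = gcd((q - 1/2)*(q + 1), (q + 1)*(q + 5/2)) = q + 1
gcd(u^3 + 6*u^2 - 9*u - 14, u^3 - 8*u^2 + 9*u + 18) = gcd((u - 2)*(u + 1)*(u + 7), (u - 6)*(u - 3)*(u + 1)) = u + 1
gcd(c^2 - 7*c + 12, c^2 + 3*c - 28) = c - 4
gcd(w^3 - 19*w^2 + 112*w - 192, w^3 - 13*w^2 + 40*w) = w - 8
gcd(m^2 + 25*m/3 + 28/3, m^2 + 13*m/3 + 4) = m + 4/3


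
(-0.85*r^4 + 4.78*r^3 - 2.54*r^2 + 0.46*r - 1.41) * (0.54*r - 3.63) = -0.459*r^5 + 5.6667*r^4 - 18.723*r^3 + 9.4686*r^2 - 2.4312*r + 5.1183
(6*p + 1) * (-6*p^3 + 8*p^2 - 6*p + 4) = -36*p^4 + 42*p^3 - 28*p^2 + 18*p + 4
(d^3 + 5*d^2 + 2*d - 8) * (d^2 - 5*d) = d^5 - 23*d^3 - 18*d^2 + 40*d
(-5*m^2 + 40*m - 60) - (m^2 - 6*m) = -6*m^2 + 46*m - 60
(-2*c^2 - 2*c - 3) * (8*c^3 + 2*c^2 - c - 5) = -16*c^5 - 20*c^4 - 26*c^3 + 6*c^2 + 13*c + 15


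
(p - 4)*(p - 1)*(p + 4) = p^3 - p^2 - 16*p + 16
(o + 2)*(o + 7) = o^2 + 9*o + 14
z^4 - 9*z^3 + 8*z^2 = z^2*(z - 8)*(z - 1)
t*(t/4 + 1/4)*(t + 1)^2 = t^4/4 + 3*t^3/4 + 3*t^2/4 + t/4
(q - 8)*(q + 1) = q^2 - 7*q - 8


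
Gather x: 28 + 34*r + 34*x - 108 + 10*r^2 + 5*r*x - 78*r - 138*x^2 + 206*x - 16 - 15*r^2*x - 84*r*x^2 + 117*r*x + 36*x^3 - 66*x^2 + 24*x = 10*r^2 - 44*r + 36*x^3 + x^2*(-84*r - 204) + x*(-15*r^2 + 122*r + 264) - 96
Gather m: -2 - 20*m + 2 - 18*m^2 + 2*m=-18*m^2 - 18*m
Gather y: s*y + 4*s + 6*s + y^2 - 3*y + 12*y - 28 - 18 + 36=10*s + y^2 + y*(s + 9) - 10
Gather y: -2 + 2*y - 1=2*y - 3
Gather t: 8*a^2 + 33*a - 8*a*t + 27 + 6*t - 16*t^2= 8*a^2 + 33*a - 16*t^2 + t*(6 - 8*a) + 27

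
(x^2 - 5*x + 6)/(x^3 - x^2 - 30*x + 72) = (x - 2)/(x^2 + 2*x - 24)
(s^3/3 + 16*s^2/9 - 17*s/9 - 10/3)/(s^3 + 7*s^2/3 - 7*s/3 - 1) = (3*s^3 + 16*s^2 - 17*s - 30)/(3*(3*s^3 + 7*s^2 - 7*s - 3))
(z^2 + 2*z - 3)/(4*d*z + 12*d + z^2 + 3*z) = (z - 1)/(4*d + z)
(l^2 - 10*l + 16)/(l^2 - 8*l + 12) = (l - 8)/(l - 6)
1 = 1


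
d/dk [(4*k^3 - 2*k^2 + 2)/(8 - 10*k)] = (-20*k^3 + 29*k^2 - 8*k + 5)/(25*k^2 - 40*k + 16)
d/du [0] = 0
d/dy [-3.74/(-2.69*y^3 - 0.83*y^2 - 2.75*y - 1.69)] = (-30.1818*y^2 - 6.2084*y - 10.285)/(2.69*y^3 + 0.83*y^2 + 2.75*y + 1.69)^2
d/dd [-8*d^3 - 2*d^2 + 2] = 4*d*(-6*d - 1)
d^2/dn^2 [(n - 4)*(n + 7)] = 2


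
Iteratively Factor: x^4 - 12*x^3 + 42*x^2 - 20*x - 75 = (x - 5)*(x^3 - 7*x^2 + 7*x + 15) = (x - 5)*(x + 1)*(x^2 - 8*x + 15) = (x - 5)*(x - 3)*(x + 1)*(x - 5)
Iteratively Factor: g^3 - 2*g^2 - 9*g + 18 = (g - 3)*(g^2 + g - 6) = (g - 3)*(g + 3)*(g - 2)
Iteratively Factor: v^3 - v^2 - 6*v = (v - 3)*(v^2 + 2*v) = v*(v - 3)*(v + 2)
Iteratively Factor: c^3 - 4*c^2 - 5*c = (c)*(c^2 - 4*c - 5) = c*(c - 5)*(c + 1)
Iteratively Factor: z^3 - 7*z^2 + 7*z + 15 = (z - 3)*(z^2 - 4*z - 5) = (z - 5)*(z - 3)*(z + 1)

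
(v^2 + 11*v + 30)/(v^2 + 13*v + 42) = (v + 5)/(v + 7)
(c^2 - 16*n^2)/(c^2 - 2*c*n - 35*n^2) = (-c^2 + 16*n^2)/(-c^2 + 2*c*n + 35*n^2)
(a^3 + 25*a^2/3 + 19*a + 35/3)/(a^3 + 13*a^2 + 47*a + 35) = (a + 7/3)/(a + 7)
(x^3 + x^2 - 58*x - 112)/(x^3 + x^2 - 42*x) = (x^2 - 6*x - 16)/(x*(x - 6))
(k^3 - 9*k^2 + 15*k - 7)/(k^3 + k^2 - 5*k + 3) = (k - 7)/(k + 3)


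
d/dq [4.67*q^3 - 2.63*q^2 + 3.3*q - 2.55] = 14.01*q^2 - 5.26*q + 3.3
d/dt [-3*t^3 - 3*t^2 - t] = -9*t^2 - 6*t - 1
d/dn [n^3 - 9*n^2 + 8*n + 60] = 3*n^2 - 18*n + 8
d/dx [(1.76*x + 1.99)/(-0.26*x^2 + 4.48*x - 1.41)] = (0.4576*x^2 + 1.0348*x - 11.3968)/(0.0676*x^4 - 2.3296*x^3 + 20.8036*x^2 - 12.6336*x + 1.9881)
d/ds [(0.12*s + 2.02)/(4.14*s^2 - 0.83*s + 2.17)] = (-0.4968*s^2 - 16.7256*s + 1.937)/(17.1396*s^4 - 6.8724*s^3 + 18.6565*s^2 - 3.6022*s + 4.7089)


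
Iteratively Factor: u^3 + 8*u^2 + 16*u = (u + 4)*(u^2 + 4*u) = u*(u + 4)*(u + 4)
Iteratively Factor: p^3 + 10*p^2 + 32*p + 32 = (p + 2)*(p^2 + 8*p + 16) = (p + 2)*(p + 4)*(p + 4)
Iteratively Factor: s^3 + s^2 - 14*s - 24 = (s + 3)*(s^2 - 2*s - 8) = (s + 2)*(s + 3)*(s - 4)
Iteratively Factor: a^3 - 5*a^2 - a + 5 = (a - 5)*(a^2 - 1) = (a - 5)*(a - 1)*(a + 1)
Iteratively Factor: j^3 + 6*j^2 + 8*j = (j + 2)*(j^2 + 4*j) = j*(j + 2)*(j + 4)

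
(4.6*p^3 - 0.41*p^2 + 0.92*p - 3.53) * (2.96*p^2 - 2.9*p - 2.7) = 13.616*p^5 - 14.5536*p^4 - 8.5078*p^3 - 12.0098*p^2 + 7.753*p + 9.531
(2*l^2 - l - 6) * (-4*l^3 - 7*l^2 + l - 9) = -8*l^5 - 10*l^4 + 33*l^3 + 23*l^2 + 3*l + 54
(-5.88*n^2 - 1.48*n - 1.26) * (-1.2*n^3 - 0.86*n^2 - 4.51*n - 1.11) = 7.056*n^5 + 6.8328*n^4 + 29.3036*n^3 + 14.2852*n^2 + 7.3254*n + 1.3986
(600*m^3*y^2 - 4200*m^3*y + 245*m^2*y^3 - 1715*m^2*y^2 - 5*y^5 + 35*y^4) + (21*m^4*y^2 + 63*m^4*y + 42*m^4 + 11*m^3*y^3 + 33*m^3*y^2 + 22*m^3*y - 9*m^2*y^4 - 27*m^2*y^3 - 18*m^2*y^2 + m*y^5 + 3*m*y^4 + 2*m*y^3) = 21*m^4*y^2 + 63*m^4*y + 42*m^4 + 11*m^3*y^3 + 633*m^3*y^2 - 4178*m^3*y - 9*m^2*y^4 + 218*m^2*y^3 - 1733*m^2*y^2 + m*y^5 + 3*m*y^4 + 2*m*y^3 - 5*y^5 + 35*y^4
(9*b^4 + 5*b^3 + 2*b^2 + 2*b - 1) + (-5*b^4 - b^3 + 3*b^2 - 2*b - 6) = 4*b^4 + 4*b^3 + 5*b^2 - 7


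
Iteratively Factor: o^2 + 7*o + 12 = (o + 4)*(o + 3)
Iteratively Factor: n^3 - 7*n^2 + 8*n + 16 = (n + 1)*(n^2 - 8*n + 16) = (n - 4)*(n + 1)*(n - 4)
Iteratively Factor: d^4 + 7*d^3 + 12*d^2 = (d)*(d^3 + 7*d^2 + 12*d) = d^2*(d^2 + 7*d + 12) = d^2*(d + 4)*(d + 3)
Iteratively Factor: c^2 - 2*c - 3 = (c - 3)*(c + 1)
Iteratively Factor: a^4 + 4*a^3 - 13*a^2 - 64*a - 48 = (a + 4)*(a^3 - 13*a - 12) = (a + 3)*(a + 4)*(a^2 - 3*a - 4) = (a - 4)*(a + 3)*(a + 4)*(a + 1)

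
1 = 1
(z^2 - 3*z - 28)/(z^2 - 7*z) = (z + 4)/z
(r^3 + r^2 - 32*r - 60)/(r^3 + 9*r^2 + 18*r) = (r^3 + r^2 - 32*r - 60)/(r*(r^2 + 9*r + 18))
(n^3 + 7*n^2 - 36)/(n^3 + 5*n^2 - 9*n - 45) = (n^2 + 4*n - 12)/(n^2 + 2*n - 15)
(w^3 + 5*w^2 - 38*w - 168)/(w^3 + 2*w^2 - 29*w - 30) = (w^3 + 5*w^2 - 38*w - 168)/(w^3 + 2*w^2 - 29*w - 30)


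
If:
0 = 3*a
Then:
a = 0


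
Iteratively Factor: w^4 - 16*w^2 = (w)*(w^3 - 16*w) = w*(w - 4)*(w^2 + 4*w) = w*(w - 4)*(w + 4)*(w)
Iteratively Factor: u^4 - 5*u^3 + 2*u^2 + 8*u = (u - 2)*(u^3 - 3*u^2 - 4*u) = u*(u - 2)*(u^2 - 3*u - 4) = u*(u - 2)*(u + 1)*(u - 4)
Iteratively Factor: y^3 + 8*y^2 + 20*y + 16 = (y + 2)*(y^2 + 6*y + 8) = (y + 2)^2*(y + 4)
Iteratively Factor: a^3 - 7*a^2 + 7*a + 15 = (a + 1)*(a^2 - 8*a + 15) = (a - 5)*(a + 1)*(a - 3)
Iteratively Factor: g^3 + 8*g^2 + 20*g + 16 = (g + 4)*(g^2 + 4*g + 4) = (g + 2)*(g + 4)*(g + 2)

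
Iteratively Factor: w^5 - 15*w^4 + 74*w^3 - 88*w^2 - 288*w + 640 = (w - 4)*(w^4 - 11*w^3 + 30*w^2 + 32*w - 160) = (w - 5)*(w - 4)*(w^3 - 6*w^2 + 32) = (w - 5)*(w - 4)*(w + 2)*(w^2 - 8*w + 16) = (w - 5)*(w - 4)^2*(w + 2)*(w - 4)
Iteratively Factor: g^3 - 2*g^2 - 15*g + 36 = (g + 4)*(g^2 - 6*g + 9) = (g - 3)*(g + 4)*(g - 3)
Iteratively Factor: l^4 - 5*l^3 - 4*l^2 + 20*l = (l - 5)*(l^3 - 4*l) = (l - 5)*(l - 2)*(l^2 + 2*l) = (l - 5)*(l - 2)*(l + 2)*(l)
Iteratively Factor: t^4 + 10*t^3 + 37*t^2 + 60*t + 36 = (t + 2)*(t^3 + 8*t^2 + 21*t + 18) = (t + 2)*(t + 3)*(t^2 + 5*t + 6) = (t + 2)*(t + 3)^2*(t + 2)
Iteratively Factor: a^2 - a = (a - 1)*(a)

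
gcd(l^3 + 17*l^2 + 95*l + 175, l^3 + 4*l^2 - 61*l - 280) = l^2 + 12*l + 35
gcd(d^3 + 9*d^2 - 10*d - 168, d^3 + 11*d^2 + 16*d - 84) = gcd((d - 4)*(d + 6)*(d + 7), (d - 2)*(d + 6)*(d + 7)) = d^2 + 13*d + 42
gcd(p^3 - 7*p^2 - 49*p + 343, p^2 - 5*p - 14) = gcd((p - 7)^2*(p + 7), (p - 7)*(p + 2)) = p - 7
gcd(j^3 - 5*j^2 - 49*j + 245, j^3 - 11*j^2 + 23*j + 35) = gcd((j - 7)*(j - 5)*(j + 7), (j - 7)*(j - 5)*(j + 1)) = j^2 - 12*j + 35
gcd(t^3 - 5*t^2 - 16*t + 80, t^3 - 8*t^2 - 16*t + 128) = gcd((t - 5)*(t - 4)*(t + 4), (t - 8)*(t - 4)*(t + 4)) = t^2 - 16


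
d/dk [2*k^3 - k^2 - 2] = 2*k*(3*k - 1)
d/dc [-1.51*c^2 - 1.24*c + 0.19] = -3.02*c - 1.24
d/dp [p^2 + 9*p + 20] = 2*p + 9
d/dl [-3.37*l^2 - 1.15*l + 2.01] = -6.74*l - 1.15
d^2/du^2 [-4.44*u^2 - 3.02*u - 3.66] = -8.88000000000000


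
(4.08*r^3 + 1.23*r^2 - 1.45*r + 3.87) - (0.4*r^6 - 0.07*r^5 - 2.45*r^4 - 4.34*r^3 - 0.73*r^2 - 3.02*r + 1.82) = -0.4*r^6 + 0.07*r^5 + 2.45*r^4 + 8.42*r^3 + 1.96*r^2 + 1.57*r + 2.05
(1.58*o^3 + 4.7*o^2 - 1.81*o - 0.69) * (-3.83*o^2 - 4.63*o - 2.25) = -6.0514*o^5 - 25.3164*o^4 - 18.3837*o^3 + 0.447999999999999*o^2 + 7.2672*o + 1.5525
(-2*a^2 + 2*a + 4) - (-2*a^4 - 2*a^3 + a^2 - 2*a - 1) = 2*a^4 + 2*a^3 - 3*a^2 + 4*a + 5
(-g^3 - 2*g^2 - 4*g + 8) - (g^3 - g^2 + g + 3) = -2*g^3 - g^2 - 5*g + 5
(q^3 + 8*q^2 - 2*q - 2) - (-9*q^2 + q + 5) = q^3 + 17*q^2 - 3*q - 7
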